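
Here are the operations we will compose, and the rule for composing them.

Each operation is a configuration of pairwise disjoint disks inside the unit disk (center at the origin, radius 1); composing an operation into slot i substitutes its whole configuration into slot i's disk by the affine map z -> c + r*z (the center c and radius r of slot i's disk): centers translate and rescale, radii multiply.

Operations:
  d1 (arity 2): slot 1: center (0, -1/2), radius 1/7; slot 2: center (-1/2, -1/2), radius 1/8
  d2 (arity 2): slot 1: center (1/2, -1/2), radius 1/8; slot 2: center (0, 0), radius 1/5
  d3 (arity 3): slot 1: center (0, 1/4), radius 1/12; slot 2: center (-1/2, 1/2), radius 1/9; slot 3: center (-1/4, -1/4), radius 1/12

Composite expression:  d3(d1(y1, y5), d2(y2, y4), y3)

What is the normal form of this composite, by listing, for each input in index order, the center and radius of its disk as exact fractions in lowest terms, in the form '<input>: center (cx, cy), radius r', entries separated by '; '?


y1: center (0, 5/24), radius 1/84; y2: center (-4/9, 4/9), radius 1/72; y3: center (-1/4, -1/4), radius 1/12; y4: center (-1/2, 1/2), radius 1/45; y5: center (-1/24, 5/24), radius 1/96

Affine substitution under d3: radii multiply and y-centers shift.
y1: after 2 affine steps, its disk has center (0, 5/24), radius 1/84
y5: after 2 affine steps, its disk has center (-1/24, 5/24), radius 1/96
y2: after 2 affine steps, its disk has center (-4/9, 4/9), radius 1/72
y4: after 2 affine steps, its disk has center (-1/2, 1/2), radius 1/45
y3: after 1 affine step, its disk has center (-1/4, -1/4), radius 1/12


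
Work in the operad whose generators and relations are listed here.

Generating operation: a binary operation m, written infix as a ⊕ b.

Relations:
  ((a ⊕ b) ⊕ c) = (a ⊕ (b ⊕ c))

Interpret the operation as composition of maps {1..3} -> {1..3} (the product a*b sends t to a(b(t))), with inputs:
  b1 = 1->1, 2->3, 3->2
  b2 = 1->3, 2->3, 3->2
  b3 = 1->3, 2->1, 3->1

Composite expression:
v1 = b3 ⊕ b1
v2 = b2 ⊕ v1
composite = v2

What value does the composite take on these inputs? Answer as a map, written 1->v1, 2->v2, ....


(b3 ⊕ b1) = 1->3, 2->1, 3->1
(b2 ⊕ (b3 ⊕ b1)) = 1->2, 2->3, 3->3

1->2, 2->3, 3->3


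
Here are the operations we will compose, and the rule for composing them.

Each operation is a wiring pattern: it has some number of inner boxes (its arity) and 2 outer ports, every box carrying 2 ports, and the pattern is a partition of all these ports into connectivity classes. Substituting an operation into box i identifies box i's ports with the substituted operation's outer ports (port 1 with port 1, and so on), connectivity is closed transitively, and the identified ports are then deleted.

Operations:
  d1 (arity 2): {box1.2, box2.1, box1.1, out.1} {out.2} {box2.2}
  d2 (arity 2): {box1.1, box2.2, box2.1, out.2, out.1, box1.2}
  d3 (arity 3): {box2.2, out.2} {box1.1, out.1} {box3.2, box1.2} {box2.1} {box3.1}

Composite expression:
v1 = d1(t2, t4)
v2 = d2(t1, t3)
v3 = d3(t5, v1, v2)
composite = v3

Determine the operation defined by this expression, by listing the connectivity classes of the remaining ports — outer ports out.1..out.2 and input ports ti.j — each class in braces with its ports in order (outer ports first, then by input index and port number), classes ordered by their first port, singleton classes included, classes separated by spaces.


{out.1, t5.1} {out.2} {t1.1, t1.2, t3.1, t3.2, t5.2} {t2.1, t2.2, t4.1} {t4.2}


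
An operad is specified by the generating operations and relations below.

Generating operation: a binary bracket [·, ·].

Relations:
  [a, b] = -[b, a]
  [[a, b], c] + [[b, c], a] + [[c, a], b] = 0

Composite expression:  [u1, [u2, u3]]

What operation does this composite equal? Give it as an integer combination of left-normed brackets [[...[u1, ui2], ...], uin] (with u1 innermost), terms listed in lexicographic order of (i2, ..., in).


[[u1, u2], u3] - [[u1, u3], u2]

Antisymmetry and Jacobi reduce to u1-anchored left-normed brackets.
Composite bracket: [u1, [u2, u3]]
Expanding via [a, b] = ab - ba: 4 signed words (2^2 = 4).
Coefficients come from the u1-initial words:
  the word u1u2u3 carries sign +1 and contributes +[[u1, u2], u3]
  the word u1u3u2 carries sign -1 and contributes -[[u1, u3], u2]


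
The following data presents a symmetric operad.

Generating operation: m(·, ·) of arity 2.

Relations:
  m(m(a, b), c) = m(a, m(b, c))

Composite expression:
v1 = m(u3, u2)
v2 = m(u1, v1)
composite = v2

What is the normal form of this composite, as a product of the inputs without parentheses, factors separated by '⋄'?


Associativity of m dissolves the nesting; only the u-input order survives.
m(u3, u2) collapses to u3 ⋄ u2
m(u1, m(u3, u2)) collapses to u1 ⋄ u3 ⋄ u2

u1 ⋄ u3 ⋄ u2


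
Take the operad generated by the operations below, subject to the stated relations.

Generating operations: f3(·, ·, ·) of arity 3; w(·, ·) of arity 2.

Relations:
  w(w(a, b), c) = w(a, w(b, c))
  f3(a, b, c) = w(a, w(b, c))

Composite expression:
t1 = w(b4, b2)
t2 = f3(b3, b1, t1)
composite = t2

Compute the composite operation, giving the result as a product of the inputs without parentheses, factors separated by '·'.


b3 · b1 · b4 · b2

Every regrouping of f3 is equal, so read the b-inputs in written order.
w(b4, b2) reduces to b4 · b2
f3(b3, b1, w(b4, b2)) reduces to b3 · b1 · b4 · b2


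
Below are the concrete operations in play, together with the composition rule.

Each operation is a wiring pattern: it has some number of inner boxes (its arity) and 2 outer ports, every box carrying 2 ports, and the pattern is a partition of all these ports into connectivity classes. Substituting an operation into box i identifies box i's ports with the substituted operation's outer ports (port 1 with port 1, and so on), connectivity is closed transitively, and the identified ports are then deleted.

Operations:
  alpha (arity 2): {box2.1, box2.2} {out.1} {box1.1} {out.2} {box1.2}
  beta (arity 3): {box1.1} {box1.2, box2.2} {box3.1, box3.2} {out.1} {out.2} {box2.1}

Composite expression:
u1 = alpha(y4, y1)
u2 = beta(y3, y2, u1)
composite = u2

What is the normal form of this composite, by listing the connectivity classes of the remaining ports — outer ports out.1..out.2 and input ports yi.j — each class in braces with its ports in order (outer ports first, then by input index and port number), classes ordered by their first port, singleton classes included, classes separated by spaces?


Connectivity passes through glued beta-boundaries; trace each wire chain.
after alpha, the pattern on (y4, y1) reads {out.1} {out.2} {y1.1, y1.2} {y4.1} {y4.2} (out.j = its outer ports)
after beta, the pattern on (y3, y2, y4, y1) reads {out.1} {out.2} {y1.1, y1.2} {y2.1} {y2.2, y3.2} {y3.1} {y4.1} {y4.2} (out.j = its outer ports)

{out.1} {out.2} {y1.1, y1.2} {y2.1} {y2.2, y3.2} {y3.1} {y4.1} {y4.2}


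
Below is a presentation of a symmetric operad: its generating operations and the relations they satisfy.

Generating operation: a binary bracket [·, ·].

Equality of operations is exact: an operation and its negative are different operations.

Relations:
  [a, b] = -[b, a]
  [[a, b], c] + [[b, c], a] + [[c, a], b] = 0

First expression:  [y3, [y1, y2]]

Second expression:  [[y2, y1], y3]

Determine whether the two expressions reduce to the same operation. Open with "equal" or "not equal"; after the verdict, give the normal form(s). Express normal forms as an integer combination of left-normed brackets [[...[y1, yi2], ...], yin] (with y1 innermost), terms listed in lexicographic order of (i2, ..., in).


equal: each reduces to -[[y1, y2], y3]


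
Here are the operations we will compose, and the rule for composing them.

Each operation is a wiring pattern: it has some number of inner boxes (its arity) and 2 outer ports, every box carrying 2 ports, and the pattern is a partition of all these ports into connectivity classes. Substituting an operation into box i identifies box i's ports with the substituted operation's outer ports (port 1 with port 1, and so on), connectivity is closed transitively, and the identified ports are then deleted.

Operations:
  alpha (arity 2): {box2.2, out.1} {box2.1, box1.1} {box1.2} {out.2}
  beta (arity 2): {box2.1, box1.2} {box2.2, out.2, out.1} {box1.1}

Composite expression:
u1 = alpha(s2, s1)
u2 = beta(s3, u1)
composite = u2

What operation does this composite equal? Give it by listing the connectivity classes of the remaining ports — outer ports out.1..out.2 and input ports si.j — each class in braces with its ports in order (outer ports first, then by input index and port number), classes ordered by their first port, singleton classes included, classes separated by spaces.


{out.1, out.2} {s1.1, s2.1} {s1.2, s3.2} {s2.2} {s3.1}


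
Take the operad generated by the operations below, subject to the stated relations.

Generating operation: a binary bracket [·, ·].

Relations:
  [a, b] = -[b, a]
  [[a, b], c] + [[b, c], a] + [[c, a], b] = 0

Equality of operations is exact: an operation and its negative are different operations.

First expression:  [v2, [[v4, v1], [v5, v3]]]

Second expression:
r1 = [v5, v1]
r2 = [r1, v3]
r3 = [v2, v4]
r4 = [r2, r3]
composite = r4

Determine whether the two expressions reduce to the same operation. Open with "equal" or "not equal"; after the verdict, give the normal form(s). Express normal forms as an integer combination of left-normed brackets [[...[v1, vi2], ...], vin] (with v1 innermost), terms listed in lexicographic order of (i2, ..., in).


In normal form, the first expression is -[[[[v1, v4], v3], v5], v2] + [[[[v1, v4], v5], v3], v2]
In normal form, the second expression is -[[[[v1, v5], v3], v2], v4] + [[[[v1, v5], v3], v4], v2]
The forms do not match — not equal.

not equal; the first gives -[[[[v1, v4], v3], v5], v2] + [[[[v1, v4], v5], v3], v2] and the second -[[[[v1, v5], v3], v2], v4] + [[[[v1, v5], v3], v4], v2]


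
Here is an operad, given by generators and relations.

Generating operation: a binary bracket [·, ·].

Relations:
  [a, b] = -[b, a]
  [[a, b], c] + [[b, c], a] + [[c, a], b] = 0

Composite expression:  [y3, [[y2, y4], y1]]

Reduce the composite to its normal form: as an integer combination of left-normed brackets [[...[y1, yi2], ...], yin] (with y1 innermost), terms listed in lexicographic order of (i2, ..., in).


[[[y1, y2], y4], y3] - [[[y1, y4], y2], y3]

A multilinear Lie element is pinned by y1-initial words (y1 innermost).
Composite bracket: [y3, [[y2, y4], y1]]
Expanding via [a, b] = ab - ba: 8 signed words (2^3 = 8).
Collect the words opening with y1:
  sign of y1y2y4y3 is +1, so it contributes +[[[y1, y2], y4], y3]
  sign of y1y4y2y3 is -1, so it contributes -[[[y1, y4], y2], y3]


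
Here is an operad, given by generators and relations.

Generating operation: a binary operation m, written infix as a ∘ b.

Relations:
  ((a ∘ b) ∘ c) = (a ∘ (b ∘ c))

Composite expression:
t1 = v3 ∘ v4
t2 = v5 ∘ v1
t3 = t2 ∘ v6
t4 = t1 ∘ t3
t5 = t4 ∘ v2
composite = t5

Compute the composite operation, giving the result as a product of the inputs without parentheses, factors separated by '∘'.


v3 ∘ v4 ∘ v5 ∘ v1 ∘ v6 ∘ v2


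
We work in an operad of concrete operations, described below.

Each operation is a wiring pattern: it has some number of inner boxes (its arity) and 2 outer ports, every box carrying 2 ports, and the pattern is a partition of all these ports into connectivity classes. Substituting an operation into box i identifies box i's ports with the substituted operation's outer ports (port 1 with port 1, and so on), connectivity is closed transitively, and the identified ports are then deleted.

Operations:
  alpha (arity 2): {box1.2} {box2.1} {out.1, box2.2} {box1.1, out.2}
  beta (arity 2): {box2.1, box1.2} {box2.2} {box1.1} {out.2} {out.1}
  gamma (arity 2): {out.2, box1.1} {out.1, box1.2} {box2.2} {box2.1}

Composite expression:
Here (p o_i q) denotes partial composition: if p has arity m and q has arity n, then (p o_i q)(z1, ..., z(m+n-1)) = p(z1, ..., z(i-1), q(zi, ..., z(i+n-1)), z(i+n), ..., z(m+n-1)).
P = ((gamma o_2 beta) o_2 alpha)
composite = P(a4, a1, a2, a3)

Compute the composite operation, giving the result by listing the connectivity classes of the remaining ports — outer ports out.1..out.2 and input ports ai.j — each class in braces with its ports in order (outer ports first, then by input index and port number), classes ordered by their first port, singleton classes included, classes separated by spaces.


{out.1, a4.2} {out.2, a4.1} {a1.1, a3.1} {a1.2} {a2.1} {a2.2} {a3.2}

Reachability decides: close wires over gamma-identified ports.
through alpha, on inputs (a1, a2): {out.1, a2.2} {out.2, a1.1} {a1.2} {a2.1} (out.j = stage outer ports)
through beta, on inputs (a1, a2, a3): {out.1} {out.2} {a1.1, a3.1} {a1.2} {a2.1} {a2.2} {a3.2} (out.j = stage outer ports)
through gamma, on inputs (a4, a1, a2, a3): {out.1, a4.2} {out.2, a4.1} {a1.1, a3.1} {a1.2} {a2.1} {a2.2} {a3.2} (out.j = stage outer ports)


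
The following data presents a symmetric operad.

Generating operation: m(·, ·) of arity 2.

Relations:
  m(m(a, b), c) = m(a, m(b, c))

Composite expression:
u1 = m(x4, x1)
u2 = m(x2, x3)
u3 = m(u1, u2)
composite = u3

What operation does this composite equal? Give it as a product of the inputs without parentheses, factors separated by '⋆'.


x4 ⋆ x1 ⋆ x2 ⋆ x3

Associativity of m dissolves the nesting; only the x-input order survives.
m(x4, x1) linearizes to x4 ⋆ x1
m(x2, x3) linearizes to x2 ⋆ x3
m(m(x4, x1), m(x2, x3)) linearizes to x4 ⋆ x1 ⋆ x2 ⋆ x3


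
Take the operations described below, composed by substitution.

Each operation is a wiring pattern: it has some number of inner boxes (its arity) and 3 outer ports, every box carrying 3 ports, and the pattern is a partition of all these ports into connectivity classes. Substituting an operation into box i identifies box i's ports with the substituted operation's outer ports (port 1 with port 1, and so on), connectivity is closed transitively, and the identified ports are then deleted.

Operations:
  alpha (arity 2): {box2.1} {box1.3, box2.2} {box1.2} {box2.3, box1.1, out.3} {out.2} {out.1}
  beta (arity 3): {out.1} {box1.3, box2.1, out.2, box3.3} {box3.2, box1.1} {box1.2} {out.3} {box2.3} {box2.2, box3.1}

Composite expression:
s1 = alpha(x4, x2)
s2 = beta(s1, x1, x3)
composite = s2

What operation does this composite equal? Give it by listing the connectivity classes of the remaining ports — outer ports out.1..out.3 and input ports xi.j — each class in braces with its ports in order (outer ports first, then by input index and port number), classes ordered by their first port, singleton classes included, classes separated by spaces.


{out.1} {out.2, x1.1, x2.3, x3.3, x4.1} {out.3} {x1.2, x3.1} {x1.3} {x2.1} {x2.2, x4.3} {x3.2} {x4.2}

Connectivity passes through glued beta-boundaries; trace each wire chain.
stage alpha: inputs (x4, x2), connectivity {out.1} {out.2} {out.3, x2.3, x4.1} {x2.1} {x2.2, x4.3} {x4.2}, out.j its boundary
stage beta: inputs (x4, x2, x1, x3), connectivity {out.1} {out.2, x1.1, x2.3, x3.3, x4.1} {out.3} {x1.2, x3.1} {x1.3} {x2.1} {x2.2, x4.3} {x3.2} {x4.2}, out.j its boundary


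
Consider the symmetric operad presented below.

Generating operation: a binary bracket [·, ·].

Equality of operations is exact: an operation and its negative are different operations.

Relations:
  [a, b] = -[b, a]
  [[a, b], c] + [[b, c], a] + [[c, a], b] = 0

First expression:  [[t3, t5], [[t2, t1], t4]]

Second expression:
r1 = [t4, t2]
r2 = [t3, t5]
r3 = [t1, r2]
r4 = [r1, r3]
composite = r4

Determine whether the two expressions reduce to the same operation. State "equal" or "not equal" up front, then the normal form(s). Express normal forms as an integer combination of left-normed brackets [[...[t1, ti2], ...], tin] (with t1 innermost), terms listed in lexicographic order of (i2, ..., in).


not equal; first: [[[[t1, t2], t4], t3], t5] - [[[[t1, t2], t4], t5], t3]; second: [[[[t1, t3], t5], t2], t4] - [[[[t1, t3], t5], t4], t2] - [[[[t1, t5], t3], t2], t4] + [[[[t1, t5], t3], t4], t2]

Normal form of the first expression: [[[[t1, t2], t4], t3], t5] - [[[[t1, t2], t4], t5], t3]
Normal form of the second expression: [[[[t1, t3], t5], t2], t4] - [[[[t1, t3], t5], t4], t2] - [[[[t1, t5], t3], t2], t4] + [[[[t1, t5], t3], t4], t2]
They disagree, so not equal.


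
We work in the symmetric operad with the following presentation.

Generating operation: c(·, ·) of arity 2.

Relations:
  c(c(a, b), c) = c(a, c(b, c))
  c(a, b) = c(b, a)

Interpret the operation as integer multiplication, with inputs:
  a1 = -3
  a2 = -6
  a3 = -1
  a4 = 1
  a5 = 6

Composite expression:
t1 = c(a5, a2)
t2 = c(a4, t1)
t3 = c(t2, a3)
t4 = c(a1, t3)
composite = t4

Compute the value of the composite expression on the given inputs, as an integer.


-108


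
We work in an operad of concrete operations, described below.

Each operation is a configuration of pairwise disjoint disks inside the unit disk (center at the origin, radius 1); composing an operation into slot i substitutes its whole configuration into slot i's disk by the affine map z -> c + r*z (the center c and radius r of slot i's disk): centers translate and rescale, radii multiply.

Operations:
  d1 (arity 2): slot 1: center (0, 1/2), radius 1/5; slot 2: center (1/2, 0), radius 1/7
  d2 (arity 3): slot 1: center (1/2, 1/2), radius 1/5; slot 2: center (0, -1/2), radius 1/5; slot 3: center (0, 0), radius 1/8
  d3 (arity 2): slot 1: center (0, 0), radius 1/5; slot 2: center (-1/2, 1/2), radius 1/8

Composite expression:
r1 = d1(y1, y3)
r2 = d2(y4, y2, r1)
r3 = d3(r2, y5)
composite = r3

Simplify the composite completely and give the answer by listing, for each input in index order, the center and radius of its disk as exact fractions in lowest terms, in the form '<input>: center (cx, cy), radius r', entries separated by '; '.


y1: center (0, 1/80), radius 1/200; y2: center (0, -1/10), radius 1/25; y3: center (1/80, 0), radius 1/280; y4: center (1/10, 1/10), radius 1/25; y5: center (-1/2, 1/2), radius 1/8

Affine substitution under d3: radii multiply and y-centers shift.
y4 passes through 2 substitutions, ending at center (1/10, 1/10), radius 1/25
y2 passes through 2 substitutions, ending at center (0, -1/10), radius 1/25
y1 passes through 3 substitutions, ending at center (0, 1/80), radius 1/200
y3 passes through 3 substitutions, ending at center (1/80, 0), radius 1/280
y5 passes through 1 substitution, ending at center (-1/2, 1/2), radius 1/8


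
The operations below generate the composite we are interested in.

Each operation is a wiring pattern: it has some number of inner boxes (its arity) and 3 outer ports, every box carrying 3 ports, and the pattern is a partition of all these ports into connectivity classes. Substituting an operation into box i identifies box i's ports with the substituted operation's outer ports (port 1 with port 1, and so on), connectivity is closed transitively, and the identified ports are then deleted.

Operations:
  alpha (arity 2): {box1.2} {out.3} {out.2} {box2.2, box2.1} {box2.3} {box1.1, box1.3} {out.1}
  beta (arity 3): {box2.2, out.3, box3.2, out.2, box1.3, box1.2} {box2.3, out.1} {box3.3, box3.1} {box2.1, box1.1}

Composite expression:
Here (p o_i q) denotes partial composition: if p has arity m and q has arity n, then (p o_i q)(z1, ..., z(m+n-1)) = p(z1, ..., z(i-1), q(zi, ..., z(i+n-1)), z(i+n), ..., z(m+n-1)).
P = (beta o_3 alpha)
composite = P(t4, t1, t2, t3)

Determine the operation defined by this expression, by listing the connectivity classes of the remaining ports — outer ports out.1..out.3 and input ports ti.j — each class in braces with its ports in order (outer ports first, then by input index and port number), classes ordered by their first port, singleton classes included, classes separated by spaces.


{out.1, t1.3} {out.2, out.3, t1.2, t4.2, t4.3} {t1.1, t4.1} {t2.1, t2.3} {t2.2} {t3.1, t3.2} {t3.3}

Connectivity passes through glued beta-boundaries; trace each wire chain.
composing alpha on (t2, t3), with out.j its own outer ports: {out.1} {out.2} {out.3} {t2.1, t2.3} {t2.2} {t3.1, t3.2} {t3.3}
composing beta on (t4, t1, t2, t3), with out.j its own outer ports: {out.1, t1.3} {out.2, out.3, t1.2, t4.2, t4.3} {t1.1, t4.1} {t2.1, t2.3} {t2.2} {t3.1, t3.2} {t3.3}


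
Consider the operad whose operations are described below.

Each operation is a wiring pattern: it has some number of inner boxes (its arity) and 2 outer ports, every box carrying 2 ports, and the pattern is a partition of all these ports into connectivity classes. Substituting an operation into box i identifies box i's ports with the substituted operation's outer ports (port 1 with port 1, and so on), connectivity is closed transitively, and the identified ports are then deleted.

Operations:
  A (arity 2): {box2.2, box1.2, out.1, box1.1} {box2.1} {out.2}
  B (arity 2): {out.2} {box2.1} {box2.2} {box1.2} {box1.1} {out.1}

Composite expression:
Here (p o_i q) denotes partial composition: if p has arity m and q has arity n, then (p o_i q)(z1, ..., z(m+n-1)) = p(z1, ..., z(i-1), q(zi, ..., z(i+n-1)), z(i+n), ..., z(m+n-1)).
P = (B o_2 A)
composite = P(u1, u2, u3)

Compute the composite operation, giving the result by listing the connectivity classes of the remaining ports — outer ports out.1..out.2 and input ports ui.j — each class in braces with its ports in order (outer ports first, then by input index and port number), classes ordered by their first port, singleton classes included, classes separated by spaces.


{out.1} {out.2} {u1.1} {u1.2} {u2.1, u2.2, u3.2} {u3.1}

Reachability decides: close wires over B-identified ports.
through A, on inputs (u2, u3): {out.1, u2.1, u2.2, u3.2} {out.2} {u3.1} (out.j = stage outer ports)
through B, on inputs (u1, u2, u3): {out.1} {out.2} {u1.1} {u1.2} {u2.1, u2.2, u3.2} {u3.1} (out.j = stage outer ports)


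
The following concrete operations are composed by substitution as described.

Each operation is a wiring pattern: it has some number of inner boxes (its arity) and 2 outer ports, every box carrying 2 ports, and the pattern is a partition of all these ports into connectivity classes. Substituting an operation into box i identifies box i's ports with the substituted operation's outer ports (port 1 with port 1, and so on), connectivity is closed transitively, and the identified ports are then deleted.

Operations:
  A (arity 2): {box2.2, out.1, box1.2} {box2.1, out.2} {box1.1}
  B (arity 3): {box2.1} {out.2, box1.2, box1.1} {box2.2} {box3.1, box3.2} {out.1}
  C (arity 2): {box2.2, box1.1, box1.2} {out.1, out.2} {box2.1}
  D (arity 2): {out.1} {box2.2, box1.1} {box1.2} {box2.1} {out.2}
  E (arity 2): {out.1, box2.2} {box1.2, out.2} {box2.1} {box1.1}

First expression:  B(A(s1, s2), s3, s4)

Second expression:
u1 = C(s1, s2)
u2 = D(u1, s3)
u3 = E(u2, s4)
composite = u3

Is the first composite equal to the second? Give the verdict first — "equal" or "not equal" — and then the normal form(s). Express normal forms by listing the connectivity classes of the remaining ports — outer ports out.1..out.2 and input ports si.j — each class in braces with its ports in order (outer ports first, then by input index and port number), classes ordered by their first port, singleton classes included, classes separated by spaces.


not equal; first: {out.1} {out.2, s1.2, s2.1, s2.2} {s1.1} {s3.1} {s3.2} {s4.1, s4.2}; second: {out.1, s4.2} {out.2} {s1.1, s1.2, s2.2} {s2.1} {s3.1} {s3.2} {s4.1}

Reducing the first expression gives {out.1} {out.2, s1.2, s2.1, s2.2} {s1.1} {s3.1} {s3.2} {s4.1, s4.2}
Reducing the second expression gives {out.1, s4.2} {out.2} {s1.1, s1.2, s2.2} {s2.1} {s3.1} {s3.2} {s4.1}
They disagree, so not equal.


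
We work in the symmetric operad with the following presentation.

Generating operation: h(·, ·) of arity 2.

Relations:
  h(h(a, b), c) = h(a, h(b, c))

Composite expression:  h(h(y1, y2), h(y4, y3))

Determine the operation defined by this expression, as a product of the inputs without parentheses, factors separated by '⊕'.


Associativity of h dissolves the nesting; only the y-input order survives.
h(y1, y2) unparenthesizes to y1 ⊕ y2
h(y4, y3) unparenthesizes to y4 ⊕ y3
h(h(y1, y2), h(y4, y3)) unparenthesizes to y1 ⊕ y2 ⊕ y4 ⊕ y3

y1 ⊕ y2 ⊕ y4 ⊕ y3


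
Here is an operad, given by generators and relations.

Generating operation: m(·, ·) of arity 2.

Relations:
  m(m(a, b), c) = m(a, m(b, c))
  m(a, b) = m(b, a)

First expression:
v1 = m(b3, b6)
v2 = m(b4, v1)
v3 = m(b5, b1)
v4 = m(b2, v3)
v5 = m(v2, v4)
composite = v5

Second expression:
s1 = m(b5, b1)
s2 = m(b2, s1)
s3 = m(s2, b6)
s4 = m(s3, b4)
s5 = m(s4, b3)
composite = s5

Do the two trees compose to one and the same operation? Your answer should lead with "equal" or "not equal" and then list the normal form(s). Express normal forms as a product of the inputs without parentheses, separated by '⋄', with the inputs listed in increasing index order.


equal; the common form is b1 ⋄ b2 ⋄ b3 ⋄ b4 ⋄ b5 ⋄ b6

The first composite normalizes to b1 ⋄ b2 ⋄ b3 ⋄ b4 ⋄ b5 ⋄ b6
The second composite normalizes to b1 ⋄ b2 ⋄ b3 ⋄ b4 ⋄ b5 ⋄ b6
Same normal form: equal.


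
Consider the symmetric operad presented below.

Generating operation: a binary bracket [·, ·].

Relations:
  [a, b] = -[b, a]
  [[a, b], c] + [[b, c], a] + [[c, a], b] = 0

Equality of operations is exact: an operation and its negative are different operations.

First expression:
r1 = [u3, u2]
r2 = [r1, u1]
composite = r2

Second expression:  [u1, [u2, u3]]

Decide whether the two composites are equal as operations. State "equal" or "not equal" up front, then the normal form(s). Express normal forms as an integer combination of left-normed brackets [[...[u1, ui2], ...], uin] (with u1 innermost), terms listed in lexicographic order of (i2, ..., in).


Reducing the first expression gives [[u1, u2], u3] - [[u1, u3], u2]
Reducing the second expression gives [[u1, u2], u3] - [[u1, u3], u2]
The forms coincide; equal.

equal — both sides give [[u1, u2], u3] - [[u1, u3], u2]


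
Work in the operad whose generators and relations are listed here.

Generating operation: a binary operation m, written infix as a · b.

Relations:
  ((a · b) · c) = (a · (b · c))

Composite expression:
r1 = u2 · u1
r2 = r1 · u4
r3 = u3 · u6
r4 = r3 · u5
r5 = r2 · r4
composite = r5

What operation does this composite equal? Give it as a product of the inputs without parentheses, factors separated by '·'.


u2 · u1 · u4 · u3 · u6 · u5

The m-tree's shape is irrelevant; the u-reading-order decides.
(u2 · u1) linearizes to u2 · u1
((u2 · u1) · u4) linearizes to u2 · u1 · u4
(u3 · u6) linearizes to u3 · u6
((u3 · u6) · u5) linearizes to u3 · u6 · u5
(((u2 · u1) · u4) · ((u3 · u6) · u5)) linearizes to u2 · u1 · u4 · u3 · u6 · u5


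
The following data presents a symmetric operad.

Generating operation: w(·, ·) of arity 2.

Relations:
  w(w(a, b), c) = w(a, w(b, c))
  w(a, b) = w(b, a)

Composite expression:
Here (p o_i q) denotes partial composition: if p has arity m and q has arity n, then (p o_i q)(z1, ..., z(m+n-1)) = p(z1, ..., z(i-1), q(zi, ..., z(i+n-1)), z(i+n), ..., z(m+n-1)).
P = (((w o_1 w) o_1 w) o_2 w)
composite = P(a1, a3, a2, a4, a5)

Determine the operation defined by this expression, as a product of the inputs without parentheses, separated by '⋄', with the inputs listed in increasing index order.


a1 ⋄ a2 ⋄ a3 ⋄ a4 ⋄ a5

Reordering under w is free, so list the a-inputs canonically.
w(a3, a2) flattens to a3 ⋄ a2
w(a1, w(a3, a2)) flattens to a1 ⋄ a3 ⋄ a2
w(w(a1, w(a3, a2)), a4) flattens to a1 ⋄ a3 ⋄ a2 ⋄ a4
w(w(w(a1, w(a3, a2)), a4), a5) flattens to a1 ⋄ a3 ⋄ a2 ⋄ a4 ⋄ a5
the factors in increasing index order: a1 ⋄ a2 ⋄ a3 ⋄ a4 ⋄ a5


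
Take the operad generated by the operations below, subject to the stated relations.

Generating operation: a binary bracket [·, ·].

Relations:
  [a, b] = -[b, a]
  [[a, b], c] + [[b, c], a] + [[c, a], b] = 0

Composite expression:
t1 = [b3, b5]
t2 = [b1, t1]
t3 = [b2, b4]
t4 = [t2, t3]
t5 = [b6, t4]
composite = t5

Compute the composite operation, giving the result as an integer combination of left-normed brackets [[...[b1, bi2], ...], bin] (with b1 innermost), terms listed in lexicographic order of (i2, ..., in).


-[[[[[b1, b3], b5], b2], b4], b6] + [[[[[b1, b3], b5], b4], b2], b6] + [[[[[b1, b5], b3], b2], b4], b6] - [[[[[b1, b5], b3], b4], b2], b6]

In the tensor algebra, words opening b1 carry the b1-anchored form.
Composite bracket: [b6, [[b1, [b3, b5]], [b2, b4]]]
Under [a, b] = ab - ba we get 32 signed associative words (2^5 = 32).
Only words starting with b1 matter:
  word b1b3b5b2b4b6 has sign -1, contributing -[[[[[b1, b3], b5], b2], b4], b6]
  word b1b3b5b4b2b6 has sign +1, contributing +[[[[[b1, b3], b5], b4], b2], b6]
  word b1b5b3b2b4b6 has sign +1, contributing +[[[[[b1, b5], b3], b2], b4], b6]
  word b1b5b3b4b2b6 has sign -1, contributing -[[[[[b1, b5], b3], b4], b2], b6]


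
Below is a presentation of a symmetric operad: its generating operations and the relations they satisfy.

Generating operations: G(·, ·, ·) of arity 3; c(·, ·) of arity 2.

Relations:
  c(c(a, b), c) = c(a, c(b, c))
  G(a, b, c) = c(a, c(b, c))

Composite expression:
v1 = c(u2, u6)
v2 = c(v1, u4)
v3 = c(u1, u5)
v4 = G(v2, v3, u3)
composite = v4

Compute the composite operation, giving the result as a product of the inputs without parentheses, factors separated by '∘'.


Every regrouping of G is equal, so read the u-inputs in written order.
c(u2, u6) reduces to u2 ∘ u6
c(c(u2, u6), u4) reduces to u2 ∘ u6 ∘ u4
c(u1, u5) reduces to u1 ∘ u5
G(c(c(u2, u6), u4), c(u1, u5), u3) reduces to u2 ∘ u6 ∘ u4 ∘ u1 ∘ u5 ∘ u3

u2 ∘ u6 ∘ u4 ∘ u1 ∘ u5 ∘ u3


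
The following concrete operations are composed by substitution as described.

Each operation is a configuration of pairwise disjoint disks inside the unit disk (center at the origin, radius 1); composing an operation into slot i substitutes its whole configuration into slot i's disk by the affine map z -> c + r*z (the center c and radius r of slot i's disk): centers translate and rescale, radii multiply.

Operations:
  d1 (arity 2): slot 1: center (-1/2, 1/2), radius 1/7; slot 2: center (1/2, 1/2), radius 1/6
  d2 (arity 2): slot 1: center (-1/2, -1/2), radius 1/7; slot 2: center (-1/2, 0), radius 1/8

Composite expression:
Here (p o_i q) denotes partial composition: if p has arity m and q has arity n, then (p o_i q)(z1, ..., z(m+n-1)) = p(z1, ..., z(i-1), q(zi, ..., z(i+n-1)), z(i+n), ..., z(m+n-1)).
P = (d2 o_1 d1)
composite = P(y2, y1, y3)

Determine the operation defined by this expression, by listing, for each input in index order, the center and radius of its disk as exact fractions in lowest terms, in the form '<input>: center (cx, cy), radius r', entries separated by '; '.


Each y-disk chains the slot maps above it in d2; radii multiply.
tracing y2 down its 2-map path: center (-4/7, -3/7), radius 1/49
tracing y1 down its 2-map path: center (-3/7, -3/7), radius 1/42
tracing y3 down its 1-map path: center (-1/2, 0), radius 1/8

y1: center (-3/7, -3/7), radius 1/42; y2: center (-4/7, -3/7), radius 1/49; y3: center (-1/2, 0), radius 1/8


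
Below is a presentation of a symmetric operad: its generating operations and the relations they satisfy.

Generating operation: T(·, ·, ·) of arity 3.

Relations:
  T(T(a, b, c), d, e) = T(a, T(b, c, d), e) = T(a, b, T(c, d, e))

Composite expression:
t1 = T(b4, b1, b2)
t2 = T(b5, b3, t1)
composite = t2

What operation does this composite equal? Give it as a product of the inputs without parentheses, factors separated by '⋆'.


b5 ⋆ b3 ⋆ b4 ⋆ b1 ⋆ b2


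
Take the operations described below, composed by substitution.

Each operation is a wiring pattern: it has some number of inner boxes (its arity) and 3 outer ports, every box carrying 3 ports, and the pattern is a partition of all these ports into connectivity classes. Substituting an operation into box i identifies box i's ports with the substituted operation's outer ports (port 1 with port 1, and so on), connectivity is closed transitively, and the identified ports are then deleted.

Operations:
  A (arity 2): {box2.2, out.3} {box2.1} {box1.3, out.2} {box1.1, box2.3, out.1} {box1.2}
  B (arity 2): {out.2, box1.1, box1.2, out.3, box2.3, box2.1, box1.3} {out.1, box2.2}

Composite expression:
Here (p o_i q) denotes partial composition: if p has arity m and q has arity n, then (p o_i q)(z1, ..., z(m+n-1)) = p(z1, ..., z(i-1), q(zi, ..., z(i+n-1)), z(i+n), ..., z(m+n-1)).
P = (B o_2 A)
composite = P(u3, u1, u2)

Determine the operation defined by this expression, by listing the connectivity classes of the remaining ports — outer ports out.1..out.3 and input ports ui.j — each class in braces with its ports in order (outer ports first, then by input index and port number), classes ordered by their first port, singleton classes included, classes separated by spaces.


{out.1, u1.3} {out.2, out.3, u1.1, u2.2, u2.3, u3.1, u3.2, u3.3} {u1.2} {u2.1}

Substituting into B glues patterns; closure does the rest.
stage A: inputs (u1, u2), connectivity {out.1, u1.1, u2.3} {out.2, u1.3} {out.3, u2.2} {u1.2} {u2.1}, out.j its boundary
stage B: inputs (u3, u1, u2), connectivity {out.1, u1.3} {out.2, out.3, u1.1, u2.2, u2.3, u3.1, u3.2, u3.3} {u1.2} {u2.1}, out.j its boundary


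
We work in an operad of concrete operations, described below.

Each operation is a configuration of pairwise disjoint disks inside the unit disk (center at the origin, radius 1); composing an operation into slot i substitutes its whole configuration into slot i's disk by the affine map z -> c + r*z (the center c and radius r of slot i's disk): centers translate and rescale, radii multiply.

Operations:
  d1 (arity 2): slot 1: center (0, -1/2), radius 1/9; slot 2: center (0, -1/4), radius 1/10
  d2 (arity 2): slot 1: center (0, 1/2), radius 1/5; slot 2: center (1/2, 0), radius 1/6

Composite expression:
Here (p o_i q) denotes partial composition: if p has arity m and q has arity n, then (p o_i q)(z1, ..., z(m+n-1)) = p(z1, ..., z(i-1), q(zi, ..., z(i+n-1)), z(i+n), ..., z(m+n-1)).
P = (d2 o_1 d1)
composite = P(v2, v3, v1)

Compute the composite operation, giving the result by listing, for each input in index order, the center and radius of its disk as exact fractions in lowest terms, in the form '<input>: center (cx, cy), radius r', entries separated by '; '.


v1: center (1/2, 0), radius 1/6; v2: center (0, 2/5), radius 1/45; v3: center (0, 9/20), radius 1/50

Below d2, radii multiply path by path; the v-disk centers shift.
for v2, the 2-step affine chain lands on center (0, 2/5), radius 1/45
for v3, the 2-step affine chain lands on center (0, 9/20), radius 1/50
for v1, the 1-step affine chain lands on center (1/2, 0), radius 1/6


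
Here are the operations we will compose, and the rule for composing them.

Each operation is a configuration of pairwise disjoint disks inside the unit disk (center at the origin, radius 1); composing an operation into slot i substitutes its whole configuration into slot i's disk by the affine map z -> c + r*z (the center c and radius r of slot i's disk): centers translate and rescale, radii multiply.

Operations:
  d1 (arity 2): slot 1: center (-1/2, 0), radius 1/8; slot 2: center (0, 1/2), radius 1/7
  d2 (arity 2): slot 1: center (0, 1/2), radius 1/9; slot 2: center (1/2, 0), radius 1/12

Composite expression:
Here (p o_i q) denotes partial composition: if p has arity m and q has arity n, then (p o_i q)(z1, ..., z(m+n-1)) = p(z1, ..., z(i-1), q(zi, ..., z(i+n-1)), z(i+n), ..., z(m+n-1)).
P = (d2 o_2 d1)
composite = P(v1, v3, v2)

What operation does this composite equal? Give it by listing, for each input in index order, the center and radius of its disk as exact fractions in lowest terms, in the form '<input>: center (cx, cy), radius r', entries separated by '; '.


Only the slot chain above each v matters under d2; compose those maps.
input v1: composing its 1 substitution step yields center (0, 1/2), radius 1/9
input v3: composing its 2 substitution steps yields center (11/24, 0), radius 1/96
input v2: composing its 2 substitution steps yields center (1/2, 1/24), radius 1/84

v1: center (0, 1/2), radius 1/9; v2: center (1/2, 1/24), radius 1/84; v3: center (11/24, 0), radius 1/96


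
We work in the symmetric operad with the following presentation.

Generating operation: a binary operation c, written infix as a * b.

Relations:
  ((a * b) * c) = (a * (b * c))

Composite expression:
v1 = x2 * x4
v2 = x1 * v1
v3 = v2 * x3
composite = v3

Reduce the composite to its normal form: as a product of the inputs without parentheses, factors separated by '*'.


x1 * x2 * x4 * x3

Under associativity of c, the answer is the x's in reading order.
(x2 * x4) flattens to x2 * x4
(x1 * (x2 * x4)) flattens to x1 * x2 * x4
((x1 * (x2 * x4)) * x3) flattens to x1 * x2 * x4 * x3


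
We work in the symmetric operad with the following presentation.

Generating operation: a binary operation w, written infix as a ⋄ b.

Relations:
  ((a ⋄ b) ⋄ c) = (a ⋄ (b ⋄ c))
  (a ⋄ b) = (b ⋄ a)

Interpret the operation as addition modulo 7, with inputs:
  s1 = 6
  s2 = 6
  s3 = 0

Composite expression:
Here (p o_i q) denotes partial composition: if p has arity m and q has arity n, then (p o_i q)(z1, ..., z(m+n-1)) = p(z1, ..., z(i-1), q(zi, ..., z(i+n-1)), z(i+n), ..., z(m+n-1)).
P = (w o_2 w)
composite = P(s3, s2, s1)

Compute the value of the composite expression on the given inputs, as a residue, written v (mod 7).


(s2 ⋄ s1) = 5
(s3 ⋄ (s2 ⋄ s1)) = 5

5 (mod 7)


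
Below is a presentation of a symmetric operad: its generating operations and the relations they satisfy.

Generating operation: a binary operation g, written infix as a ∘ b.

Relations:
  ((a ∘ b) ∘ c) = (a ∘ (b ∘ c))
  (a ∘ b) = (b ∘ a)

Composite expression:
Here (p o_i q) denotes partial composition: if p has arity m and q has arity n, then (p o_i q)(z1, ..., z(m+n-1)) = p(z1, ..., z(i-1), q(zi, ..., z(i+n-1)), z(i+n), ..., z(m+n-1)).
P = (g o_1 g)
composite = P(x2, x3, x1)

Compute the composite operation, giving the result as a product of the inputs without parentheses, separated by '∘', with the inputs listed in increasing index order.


x1 ∘ x2 ∘ x3

Shape and order are irrelevant to g; the x-input set decides.
(x2 ∘ x3) flattens to x2 ∘ x3
((x2 ∘ x3) ∘ x1) flattens to x2 ∘ x3 ∘ x1
rearranged into index order: x1 ∘ x2 ∘ x3


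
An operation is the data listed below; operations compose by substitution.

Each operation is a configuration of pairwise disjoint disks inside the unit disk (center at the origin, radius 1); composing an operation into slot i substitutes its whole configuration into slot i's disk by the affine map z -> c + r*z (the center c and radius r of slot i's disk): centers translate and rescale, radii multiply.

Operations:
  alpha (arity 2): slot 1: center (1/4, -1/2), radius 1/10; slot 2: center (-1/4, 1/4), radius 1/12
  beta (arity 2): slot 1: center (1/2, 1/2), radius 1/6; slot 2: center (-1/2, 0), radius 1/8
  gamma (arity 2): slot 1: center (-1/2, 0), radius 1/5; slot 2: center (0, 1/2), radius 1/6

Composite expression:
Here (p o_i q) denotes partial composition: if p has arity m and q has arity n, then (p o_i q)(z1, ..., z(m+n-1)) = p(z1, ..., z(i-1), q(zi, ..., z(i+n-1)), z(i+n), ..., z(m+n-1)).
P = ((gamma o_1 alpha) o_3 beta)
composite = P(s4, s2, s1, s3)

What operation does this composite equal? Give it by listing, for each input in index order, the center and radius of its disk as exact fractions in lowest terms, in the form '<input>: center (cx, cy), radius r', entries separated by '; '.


Below gamma, radii multiply path by path; the s-disk centers shift.
input s4: applying the 2 nested substitutions gives center (-9/20, -1/10), radius 1/50
input s2: applying the 2 nested substitutions gives center (-11/20, 1/20), radius 1/60
input s1: applying the 2 nested substitutions gives center (1/12, 7/12), radius 1/36
input s3: applying the 2 nested substitutions gives center (-1/12, 1/2), radius 1/48

s1: center (1/12, 7/12), radius 1/36; s2: center (-11/20, 1/20), radius 1/60; s3: center (-1/12, 1/2), radius 1/48; s4: center (-9/20, -1/10), radius 1/50
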